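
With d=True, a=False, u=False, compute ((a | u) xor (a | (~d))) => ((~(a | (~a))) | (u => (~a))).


Substitute d=True, a=False, u=False:
… (earlier sub-steps elided)
~d = False
a | (~d) = False | False = False
(a | u) xor (a | (~d)) = False xor False = False
~a = True
a | (~a) = False | True = True
~(a | (~a)) = False
~a = True
u => (~a) = False => True = True
(~(a | (~a))) | (u => (~a)) = False | True = True
((a | u) xor (a | (~d))) => ((~(a | (~a))) | (u => (~a))) = False => True = True

True


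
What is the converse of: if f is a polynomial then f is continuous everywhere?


The converse of (P → Q) is (Q → P). It is not in general equivalent to the original.
Here P = 'f is a polynomial' and Q = 'f is continuous everywhere'.

If f is continuous everywhere, then f is a polynomial.


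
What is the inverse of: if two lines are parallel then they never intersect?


The inverse of (P → Q) is (¬P → ¬Q). It is equivalent to the converse, not to the original.
Here P = 'two lines are parallel' and Q = 'they never intersect'.

If not (two lines are parallel), then not (they never intersect).


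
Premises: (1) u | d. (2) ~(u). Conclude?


Disjunctive syllogism: from (P ∨ Q) and ¬P, infer Q.
One disjunct, 'u', is ruled out; the other must hold.

d


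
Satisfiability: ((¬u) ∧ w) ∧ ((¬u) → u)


Check all 4 assignments over {u, w}:
u | w | φ
---------
F | F | F
T | F | F
F | T | F
T | T | F
No assignment makes the formula true.

Unsatisfiable.


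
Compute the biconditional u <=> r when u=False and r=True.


Biconditional is true when both operands have the same truth value.
Substitute: u=False, r=True.
False <=> True evaluates to False.

False


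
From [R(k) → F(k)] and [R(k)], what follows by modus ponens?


Modus ponens: from (P → Q) and P, infer Q.
P = 'R(k)' is asserted, and P → Q holds, so Q follows.

F(k).


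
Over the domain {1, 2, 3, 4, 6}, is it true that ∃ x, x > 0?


Evaluate the predicate on each element: 1:T, 2:T, 3:T, 4:T, 6:T.
Witness x = 1 satisfies the predicate.

T


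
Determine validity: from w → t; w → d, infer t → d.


This is (no valid rule). There exist truth assignments where the premises are all true but the conclusion is false.

Invalid.


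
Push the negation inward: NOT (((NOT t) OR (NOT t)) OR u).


De Morgan: the negation of a disjunction is the conjunction of the negations.
Distribute NOT across OR, flipping it to AND, and negate each literal.

(t AND t) AND (NOT u)


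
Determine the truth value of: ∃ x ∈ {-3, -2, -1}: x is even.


Evaluate the predicate on each element: -3:F, -2:T, -1:F.
Witness x = -2 satisfies the predicate.

T


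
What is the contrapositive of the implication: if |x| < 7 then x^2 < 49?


The contrapositive of (P → Q) is (¬Q → ¬P); it is logically equivalent to the original.
Here P = '|x| < 7' and Q = 'x^2 < 49'.

If not (x^2 < 49), then not (|x| < 7).


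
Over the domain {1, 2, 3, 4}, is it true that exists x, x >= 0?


Evaluate the predicate on each element: 1:True, 2:True, 3:True, 4:True.
Witness x = 1 satisfies the predicate.

True


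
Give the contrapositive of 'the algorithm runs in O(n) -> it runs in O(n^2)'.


The contrapositive of (P → Q) is (¬Q → ¬P); it is logically equivalent to the original.
Here P = 'the algorithm runs in O(n)' and Q = 'it runs in O(n^2)'.

If not (it runs in O(n^2)), then not (the algorithm runs in O(n)).


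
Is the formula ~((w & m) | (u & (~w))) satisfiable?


Search for a satisfying assignment over {m, u, w}.
Try m=False, u=False, w=False: the formula evaluates to True.
A satisfying assignment exists.

Satisfiable.


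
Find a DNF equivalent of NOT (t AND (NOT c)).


Step 1: Apply De Morgan: ¬(t ∧ (¬c)) = ¬t ∨ ¬(¬c).
Step 2: Eliminate any double negations (¬¬X = X).

(NOT t) OR c


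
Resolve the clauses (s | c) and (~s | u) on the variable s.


The clauses contain complementary literals s and ~s.
Resolution eliminates this pair and disjoins the remaining literals (merging duplicates).

(c | u)


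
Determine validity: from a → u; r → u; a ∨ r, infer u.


This matches the form of proof by cases: the conclusion follows in every model of the premises.

Valid.


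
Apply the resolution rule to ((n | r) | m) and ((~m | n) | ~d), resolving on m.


The clauses contain complementary literals m and ~m.
Resolution eliminates this pair and disjoins the remaining literals (merging duplicates).

((r | n) | ~d)


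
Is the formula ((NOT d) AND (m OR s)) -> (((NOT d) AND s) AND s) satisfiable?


Search for a satisfying assignment over {d, m, s}.
Try d=F, m=F, s=F: the formula evaluates to T.
A satisfying assignment exists.

Satisfiable.


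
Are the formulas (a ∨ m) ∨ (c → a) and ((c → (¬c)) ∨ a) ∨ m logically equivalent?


Compare truth tables:
a | c | m | φ | ψ
-----------------
F | F | F | T | T
T | F | F | T | T
F | T | F | F | F
T | T | F | T | T
F | F | T | T | T
T | F | T | T | T
F | T | T | T | T
T | T | T | T | T
The columns φ and ψ agree on every row.

Yes, they are logically equivalent.


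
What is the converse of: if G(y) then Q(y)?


The converse of (P → Q) is (Q → P). It is not in general equivalent to the original.
Here P = 'G(y)' and Q = 'Q(y)'.

If Q(y), then G(y).


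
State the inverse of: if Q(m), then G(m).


The inverse of (P → Q) is (¬P → ¬Q). It is equivalent to the converse, not to the original.
Here P = 'Q(m)' and Q = 'G(m)'.

If not (Q(m)), then not (G(m)).


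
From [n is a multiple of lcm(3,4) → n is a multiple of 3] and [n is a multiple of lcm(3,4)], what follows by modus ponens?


Modus ponens: from (P → Q) and P, infer Q.
P = 'n is a multiple of lcm(3,4)' is asserted, and P → Q holds, so Q follows.

n is a multiple of 3.


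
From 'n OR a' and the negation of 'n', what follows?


Disjunctive syllogism: from (P ∨ Q) and ¬P, infer Q.
One disjunct, 'n', is ruled out; the other must hold.

a


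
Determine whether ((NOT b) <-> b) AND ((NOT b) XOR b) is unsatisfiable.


Truth table over {b}:
b | φ
-----
F | F
T | F
Every row is false.

Yes, it is a contradiction.


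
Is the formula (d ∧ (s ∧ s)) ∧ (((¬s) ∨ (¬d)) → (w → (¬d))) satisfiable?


Search for a satisfying assignment over {d, s, w}.
Try d=T, s=T, w=F: the formula evaluates to T.
A satisfying assignment exists.

Satisfiable.


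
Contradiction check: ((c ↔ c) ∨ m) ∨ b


Truth table over {b, c, m}:
b | c | m | φ
-------------
F | F | F | T
T | F | F | T
F | T | F | T
T | T | F | T
F | F | T | T
T | F | T | T
F | T | T | T
T | T | T | T
Satisfying assignment at row 1: b=F, c=F, m=F gives T.

No, it is not a contradiction.


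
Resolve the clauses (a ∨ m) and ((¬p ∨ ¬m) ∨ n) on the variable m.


The clauses contain complementary literals m and ¬m.
Resolution eliminates this pair and disjoins the remaining literals (merging duplicates).

((a ∨ n) ∨ ¬p)


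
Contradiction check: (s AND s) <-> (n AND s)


Truth table over {n, s}:
n | s | φ
---------
F | F | T
T | F | T
F | T | F
T | T | T
Satisfying assignment at row 1: n=F, s=F gives T.

No, it is not a contradiction.


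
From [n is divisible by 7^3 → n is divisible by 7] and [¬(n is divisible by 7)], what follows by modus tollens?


Modus tollens: from (P → Q) and ¬Q, infer ¬P.
Q = 'n is divisible by 7' is denied; since P → Q, P must also fail.

Not (n is divisible by 7^3).


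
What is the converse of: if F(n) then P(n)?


The converse of (P → Q) is (Q → P). It is not in general equivalent to the original.
Here P = 'F(n)' and Q = 'P(n)'.

If P(n), then F(n).


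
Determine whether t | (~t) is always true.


Build the truth table over {t}:
t | φ
-----
False | True
True | True
Every row evaluates to true.

Yes, it is a tautology.


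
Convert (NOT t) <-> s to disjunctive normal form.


Step 1: (¬t) ↔ s is true exactly when both agree: ((¬t) ∧ s) ∨ (¬(¬t) ∧ ¬s).
Step 2: Eliminate any double negations (¬¬X = X).

((NOT t) AND s) OR (t AND (NOT s))


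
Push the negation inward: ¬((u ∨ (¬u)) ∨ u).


De Morgan: the negation of a disjunction is the conjunction of the negations.
Distribute ¬ across ∨, flipping it to ∧, and negate each literal.

((¬u) ∧ u) ∧ (¬u)


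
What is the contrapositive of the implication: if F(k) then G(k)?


The contrapositive of (P → Q) is (¬Q → ¬P); it is logically equivalent to the original.
Here P = 'F(k)' and Q = 'G(k)'.

If not (G(k)), then not (F(k)).


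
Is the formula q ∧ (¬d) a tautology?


Build the truth table over {d, q}:
d | q | φ
---------
F | F | F
T | F | F
F | T | T
T | T | F
Counterexample at row 1: with d=F, q=F, the formula is F.

No, it is not a tautology.


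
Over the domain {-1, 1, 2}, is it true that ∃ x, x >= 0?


Evaluate the predicate on each element: -1:F, 1:T, 2:T.
Witness x = 1 satisfies the predicate.

T


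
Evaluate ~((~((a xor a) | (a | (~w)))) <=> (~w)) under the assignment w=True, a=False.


Substitute w=True, a=False:
a xor a = False xor False = False
~w = False
a | (~w) = False | False = False
(a xor a) | (a | (~w)) = False | False = False
~((a xor a) | (a | (~w))) = True
~w = False
(~((a xor a) | (a | (~w)))) <=> (~w) = True <=> False = False
~((~((a xor a) | (a | (~w)))) <=> (~w)) = True

True


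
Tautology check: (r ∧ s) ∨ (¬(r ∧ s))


Build the truth table over {r, s}:
r | s | φ
---------
F | F | T
T | F | T
F | T | T
T | T | T
Every row evaluates to true.

Yes, it is a tautology.


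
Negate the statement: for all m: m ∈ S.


¬(for all x: φ) = there exists x: ¬φ, and ¬(there exists x: φ) = for all x: ¬φ.
Apply to the universal statement.

there exists m: NOT(m ∈ S)


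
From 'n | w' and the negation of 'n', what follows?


Disjunctive syllogism: from (P ∨ Q) and ¬P, infer Q.
One disjunct, 'n', is ruled out; the other must hold.

w


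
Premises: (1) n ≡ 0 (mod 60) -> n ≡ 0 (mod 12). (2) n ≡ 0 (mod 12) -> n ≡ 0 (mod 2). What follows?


Hypothetical syllogism: from (P → Q) and (Q → R), infer (P → R).
Chain the two implications through the shared middle term 'n ≡ 0 (mod 12)'.

n ≡ 0 (mod 60) -> n ≡ 0 (mod 2)


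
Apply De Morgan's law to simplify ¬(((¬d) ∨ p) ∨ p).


De Morgan: the negation of a disjunction is the conjunction of the negations.
Distribute ¬ across ∨, flipping it to ∧, and negate each literal.

(d ∧ (¬p)) ∧ (¬p)


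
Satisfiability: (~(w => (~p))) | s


Search for a satisfying assignment over {p, s, w}.
Try p=False, s=True, w=False: the formula evaluates to True.
A satisfying assignment exists.

Satisfiable.


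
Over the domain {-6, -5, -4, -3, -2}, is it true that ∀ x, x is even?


Evaluate the predicate on each element: -6:T, -5:F, -4:T, -3:F, -2:T.
Counterexample x = -5 fails the predicate.

F


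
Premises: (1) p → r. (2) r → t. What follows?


Hypothetical syllogism: from (P → Q) and (Q → R), infer (P → R).
Chain the two implications through the shared middle term 'r'.

p → t


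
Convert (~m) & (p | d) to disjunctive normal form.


Step 1: Distribute ∧ over ∨: (¬m) ∧ (p ∨ d) = ((¬m) ∧ p) ∨ ((¬m) ∧ d).

((~m) & p) | ((~m) & d)


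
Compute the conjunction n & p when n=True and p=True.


Conjunction is true only when both operands are true.
Substitute: n=True, p=True.
True & True evaluates to True.

True


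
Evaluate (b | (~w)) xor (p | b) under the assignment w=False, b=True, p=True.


Substitute w=False, b=True, p=True:
~w = True
b | (~w) = True | True = True
p | b = True | True = True
(b | (~w)) xor (p | b) = True xor True = False

False


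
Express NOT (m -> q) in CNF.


Step 1: Rewrite m → q as ¬m ∨ q.
Step 2: Negate: ¬(¬m ∨ q) = m ∧ ¬q (De Morgan + double negation).

m AND (NOT q)


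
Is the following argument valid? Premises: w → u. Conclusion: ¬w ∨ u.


This matches the form of material implication: the conclusion follows in every model of the premises.

Valid.


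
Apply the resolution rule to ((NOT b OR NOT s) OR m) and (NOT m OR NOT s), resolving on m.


The clauses contain complementary literals m and NOTm.
Resolution eliminates this pair and disjoins the remaining literals (merging duplicates).

(NOT s OR NOT b)


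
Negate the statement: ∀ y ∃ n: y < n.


Negation flips each quantifier (∀↔∃) and negates the inner predicate.
¬(∀ y ∃ n: φ) = ∃ y ∀ n: ¬φ.

∃ y ∀ n: ¬(y < n)


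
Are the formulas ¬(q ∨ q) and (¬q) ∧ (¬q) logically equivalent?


Compare truth tables:
q | φ | ψ
---------
F | T | T
T | F | F
The columns φ and ψ agree on every row.

Yes, they are logically equivalent.


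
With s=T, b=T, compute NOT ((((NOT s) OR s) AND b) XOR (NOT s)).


Substitute s=T, b=T:
NOT s = F
(NOT s) OR s = F OR T = T
((NOT s) OR s) AND b = T AND T = T
NOT s = F
(((NOT s) OR s) AND b) XOR (NOT s) = T XOR F = T
NOT ((((NOT s) OR s) AND b) XOR (NOT s)) = F

F


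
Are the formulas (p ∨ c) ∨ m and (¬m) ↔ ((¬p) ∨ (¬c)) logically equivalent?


Compare truth tables:
c | m | p | φ | ψ
-----------------
F | F | F | F | T
T | F | F | T | T
F | T | F | T | F
T | T | F | T | F
F | F | T | T | T
T | F | T | T | F
F | T | T | T | F
T | T | T | T | T
They differ at row 1 (c=F, m=F, p=F): φ=F but ψ=T.

No, they are not logically equivalent.


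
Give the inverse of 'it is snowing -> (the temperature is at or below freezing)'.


The inverse of (P → Q) is (¬P → ¬Q). It is equivalent to the converse, not to the original.
Here P = 'it is snowing' and Q = '(the temperature is at or below freezing)'.

If not (it is snowing), then not ((the temperature is at or below freezing)).


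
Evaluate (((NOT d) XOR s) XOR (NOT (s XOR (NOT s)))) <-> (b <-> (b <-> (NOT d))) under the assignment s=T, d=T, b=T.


Substitute s=T, d=T, b=T:
NOT d = F
(NOT d) XOR s = F XOR T = T
NOT s = F
s XOR (NOT s) = T XOR F = T
NOT (s XOR (NOT s)) = F
((NOT d) XOR s) XOR (NOT (s XOR (NOT s))) = T XOR F = T
NOT d = F
b <-> (NOT d) = T <-> F = F
b <-> (b <-> (NOT d)) = T <-> F = F
(((NOT d) XOR s) XOR (NOT (s XOR (NOT s)))) <-> (b <-> (b <-> (NOT d))) = T <-> F = F

F


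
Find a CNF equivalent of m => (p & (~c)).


Step 1: Rewrite m → (p ∧ (¬c)) as ¬m ∨ (p ∧ (¬c)).
Step 2: Distribute ∨ over ∧.

((~m) | p) & ((~m) | (~c))


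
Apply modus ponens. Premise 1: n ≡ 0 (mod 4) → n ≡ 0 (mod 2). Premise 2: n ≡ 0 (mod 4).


Modus ponens: from (P → Q) and P, infer Q.
P = 'n ≡ 0 (mod 4)' is asserted, and P → Q holds, so Q follows.

n ≡ 0 (mod 2).


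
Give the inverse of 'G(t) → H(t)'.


The inverse of (P → Q) is (¬P → ¬Q). It is equivalent to the converse, not to the original.
Here P = 'G(t)' and Q = 'H(t)'.

If not (G(t)), then not (H(t)).


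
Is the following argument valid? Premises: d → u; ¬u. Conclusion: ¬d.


This matches the form of modus tollens: the conclusion follows in every model of the premises.

Valid.


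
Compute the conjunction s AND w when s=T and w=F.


Conjunction is true only when both operands are true.
Substitute: s=T, w=F.
T AND F evaluates to F.

F


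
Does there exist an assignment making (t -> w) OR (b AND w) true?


Search for a satisfying assignment over {b, t, w}.
Try b=F, t=F, w=F: the formula evaluates to T.
A satisfying assignment exists.

Satisfiable.


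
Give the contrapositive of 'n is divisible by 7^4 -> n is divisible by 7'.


The contrapositive of (P → Q) is (¬Q → ¬P); it is logically equivalent to the original.
Here P = 'n is divisible by 7^4' and Q = 'n is divisible by 7'.

If not (n is divisible by 7), then not (n is divisible by 7^4).


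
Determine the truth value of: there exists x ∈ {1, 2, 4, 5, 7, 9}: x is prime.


Evaluate the predicate on each element: 1:F, 2:T, 4:F, 5:T, 7:T, 9:F.
Witness x = 2 satisfies the predicate.

T


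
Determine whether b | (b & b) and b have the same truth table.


Compare truth tables:
b | φ | ψ
---------
False | False | False
True | True | True
The columns φ and ψ agree on every row.

Yes, they are logically equivalent.


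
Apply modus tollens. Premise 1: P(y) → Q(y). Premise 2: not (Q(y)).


Modus tollens: from (P → Q) and ¬Q, infer ¬P.
Q = 'Q(y)' is denied; since P → Q, P must also fail.

Not (P(y)).


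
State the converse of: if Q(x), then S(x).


The converse of (P → Q) is (Q → P). It is not in general equivalent to the original.
Here P = 'Q(x)' and Q = 'S(x)'.

If S(x), then Q(x).


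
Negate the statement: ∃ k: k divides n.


¬(∀ x: φ) = ∃ x: ¬φ, and ¬(∃ x: φ) = ∀ x: ¬φ.
Apply to the existential statement.

∀ k: ¬(k divides n)


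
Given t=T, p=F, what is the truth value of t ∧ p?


Conjunction is true only when both operands are true.
Substitute: t=T, p=F.
T ∧ F evaluates to F.

F


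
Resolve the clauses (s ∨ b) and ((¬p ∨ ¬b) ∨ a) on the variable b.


The clauses contain complementary literals b and ¬b.
Resolution eliminates this pair and disjoins the remaining literals (merging duplicates).

((s ∨ ¬p) ∨ a)


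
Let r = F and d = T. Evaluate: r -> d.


Implication is false only when antecedent is true and consequent is false.
Substitute: r=F, d=T.
F -> T evaluates to T.

T


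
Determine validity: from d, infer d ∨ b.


This matches the form of disjunction introduction: the conclusion follows in every model of the premises.

Valid.


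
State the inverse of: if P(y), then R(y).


The inverse of (P → Q) is (¬P → ¬Q). It is equivalent to the converse, not to the original.
Here P = 'P(y)' and Q = 'R(y)'.

If not (P(y)), then not (R(y)).


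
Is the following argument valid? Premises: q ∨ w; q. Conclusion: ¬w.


This is affirming a disjunct (fallacy). There exist truth assignments where the premises are all true but the conclusion is false.

Invalid.


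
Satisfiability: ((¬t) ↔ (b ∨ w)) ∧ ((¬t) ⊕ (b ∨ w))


Check all 8 assignments over {b, t, w}:
b | t | w | φ
-------------
F | F | F | F
T | F | F | F
F | T | F | F
T | T | F | F
F | F | T | F
T | F | T | F
F | T | T | F
T | T | T | F
No assignment makes the formula true.

Unsatisfiable.


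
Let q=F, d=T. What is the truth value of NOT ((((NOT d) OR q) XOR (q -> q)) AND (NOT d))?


Substitute q=F, d=T:
NOT d = F
(NOT d) OR q = F OR F = F
q -> q = F -> F = T
((NOT d) OR q) XOR (q -> q) = F XOR T = T
NOT d = F
(((NOT d) OR q) XOR (q -> q)) AND (NOT d) = T AND F = F
NOT ((((NOT d) OR q) XOR (q -> q)) AND (NOT d)) = T

T


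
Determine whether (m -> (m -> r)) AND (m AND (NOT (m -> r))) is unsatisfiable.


Truth table over {m, r}:
m | r | φ
---------
F | F | F
T | F | F
F | T | F
T | T | F
Every row is false.

Yes, it is a contradiction.


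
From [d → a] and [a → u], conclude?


Hypothetical syllogism: from (P → Q) and (Q → R), infer (P → R).
Chain the two implications through the shared middle term 'a'.

d → u


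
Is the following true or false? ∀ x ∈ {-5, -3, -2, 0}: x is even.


Evaluate the predicate on each element: -5:F, -3:F, -2:T, 0:T.
Counterexample x = -5 fails the predicate.

F


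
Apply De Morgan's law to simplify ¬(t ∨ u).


De Morgan: the negation of a disjunction is the conjunction of the negations.
Distribute ¬ across ∨, flipping it to ∧, and negate each literal.

(¬t) ∧ (¬u)


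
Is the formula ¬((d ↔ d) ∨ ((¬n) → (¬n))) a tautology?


Build the truth table over {d, n}:
d | n | φ
---------
F | F | F
T | F | F
F | T | F
T | T | F
Counterexample at row 1: with d=F, n=F, the formula is F.

No, it is not a tautology.


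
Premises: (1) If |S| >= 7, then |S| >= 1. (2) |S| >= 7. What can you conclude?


Modus ponens: from (P → Q) and P, infer Q.
P = '|S| >= 7' is asserted, and P → Q holds, so Q follows.

|S| >= 1.


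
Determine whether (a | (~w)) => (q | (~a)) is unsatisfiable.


Truth table over {a, q, w}:
a | q | w | φ
-------------
False | False | False | True
True | False | False | False
False | True | False | True
True | True | False | True
False | False | True | True
True | False | True | False
False | True | True | True
True | True | True | True
Satisfying assignment at row 1: a=False, q=False, w=False gives True.

No, it is not a contradiction.


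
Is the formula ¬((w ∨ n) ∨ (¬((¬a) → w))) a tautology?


Build the truth table over {a, n, w}:
a | n | w | φ
-------------
F | F | F | F
T | F | F | T
F | T | F | F
T | T | F | F
F | F | T | F
T | F | T | F
F | T | T | F
T | T | T | F
Counterexample at row 1: with a=F, n=F, w=F, the formula is F.

No, it is not a tautology.


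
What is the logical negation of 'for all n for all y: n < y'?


Negation flips each quantifier (∀↔∃) and negates the inner predicate.
¬(for all n for all y: φ) = there exists n there exists y: ¬φ.

there exists n there exists y: NOT(n < y)


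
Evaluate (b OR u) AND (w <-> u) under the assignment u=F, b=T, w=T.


Substitute u=F, b=T, w=T:
b OR u = T OR F = T
w <-> u = T <-> F = F
(b OR u) AND (w <-> u) = T AND F = F

F


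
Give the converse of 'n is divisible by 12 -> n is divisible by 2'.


The converse of (P → Q) is (Q → P). It is not in general equivalent to the original.
Here P = 'n is divisible by 12' and Q = 'n is divisible by 2'.

If n is divisible by 2, then n is divisible by 12.


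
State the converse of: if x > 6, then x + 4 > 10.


The converse of (P → Q) is (Q → P). It is not in general equivalent to the original.
Here P = 'x > 6' and Q = 'x + 4 > 10'.

If x + 4 > 10, then x > 6.


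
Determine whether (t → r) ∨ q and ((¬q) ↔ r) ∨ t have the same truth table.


Compare truth tables:
q | r | t | φ | ψ
-----------------
F | F | F | T | F
T | F | F | T | T
F | T | F | T | T
T | T | F | T | F
F | F | T | F | T
T | F | T | T | T
F | T | T | T | T
T | T | T | T | T
They differ at row 1 (q=F, r=F, t=F): φ=T but ψ=F.

No, they are not logically equivalent.


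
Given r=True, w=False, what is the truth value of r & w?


Conjunction is true only when both operands are true.
Substitute: r=True, w=False.
True & False evaluates to False.

False


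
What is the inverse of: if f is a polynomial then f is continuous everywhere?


The inverse of (P → Q) is (¬P → ¬Q). It is equivalent to the converse, not to the original.
Here P = 'f is a polynomial' and Q = 'f is continuous everywhere'.

If not (f is a polynomial), then not (f is continuous everywhere).


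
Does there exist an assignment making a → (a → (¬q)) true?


Search for a satisfying assignment over {a, q}.
Try a=F, q=F: the formula evaluates to T.
A satisfying assignment exists.

Satisfiable.


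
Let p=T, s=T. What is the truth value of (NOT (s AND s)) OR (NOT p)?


Substitute p=T, s=T:
s AND s = T AND T = T
NOT (s AND s) = F
NOT p = F
(NOT (s AND s)) OR (NOT p) = F OR F = F

F


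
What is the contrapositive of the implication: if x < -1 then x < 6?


The contrapositive of (P → Q) is (¬Q → ¬P); it is logically equivalent to the original.
Here P = 'x < -1' and Q = 'x < 6'.

If not (x < 6), then not (x < -1).


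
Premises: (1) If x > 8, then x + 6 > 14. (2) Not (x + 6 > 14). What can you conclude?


Modus tollens: from (P → Q) and ¬Q, infer ¬P.
Q = 'x + 6 > 14' is denied; since P → Q, P must also fail.

Not (x > 8).


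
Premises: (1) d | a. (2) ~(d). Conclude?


Disjunctive syllogism: from (P ∨ Q) and ¬P, infer Q.
One disjunct, 'd', is ruled out; the other must hold.

a


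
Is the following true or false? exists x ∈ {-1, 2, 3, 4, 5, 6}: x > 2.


Evaluate the predicate on each element: -1:False, 2:False, 3:True, 4:True, 5:True, 6:True.
Witness x = 3 satisfies the predicate.

True


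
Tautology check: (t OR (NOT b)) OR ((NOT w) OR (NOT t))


Build the truth table over {b, t, w}:
b | t | w | φ
-------------
F | F | F | T
T | F | F | T
F | T | F | T
T | T | F | T
F | F | T | T
T | F | T | T
F | T | T | T
T | T | T | T
Every row evaluates to true.

Yes, it is a tautology.


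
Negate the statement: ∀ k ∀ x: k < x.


Negation flips each quantifier (∀↔∃) and negates the inner predicate.
¬(∀ k ∀ x: φ) = ∃ k ∃ x: ¬φ.

∃ k ∃ x: ¬(k < x)


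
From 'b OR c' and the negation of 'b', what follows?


Disjunctive syllogism: from (P ∨ Q) and ¬P, infer Q.
One disjunct, 'b', is ruled out; the other must hold.

c


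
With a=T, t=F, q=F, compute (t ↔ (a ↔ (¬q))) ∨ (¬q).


Substitute a=T, t=F, q=F:
¬q = T
a ↔ (¬q) = T ↔ T = T
t ↔ (a ↔ (¬q)) = F ↔ T = F
¬q = T
(t ↔ (a ↔ (¬q))) ∨ (¬q) = F ∨ T = T

T


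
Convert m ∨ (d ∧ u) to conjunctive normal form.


Step 1: Distribute ∨ over ∧: m ∨ (d ∧ u) = (m ∨ d) ∧ (m ∨ u).

(m ∨ d) ∧ (m ∨ u)


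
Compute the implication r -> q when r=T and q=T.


Implication is false only when antecedent is true and consequent is false.
Substitute: r=T, q=T.
T -> T evaluates to T.

T


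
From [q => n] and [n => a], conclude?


Hypothetical syllogism: from (P → Q) and (Q → R), infer (P → R).
Chain the two implications through the shared middle term 'n'.

q => a


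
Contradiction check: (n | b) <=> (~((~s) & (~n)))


Truth table over {b, n, s}:
b | n | s | φ
-------------
False | False | False | True
True | False | False | False
False | True | False | True
True | True | False | True
False | False | True | False
True | False | True | True
False | True | True | True
True | True | True | True
Satisfying assignment at row 1: b=False, n=False, s=False gives True.

No, it is not a contradiction.


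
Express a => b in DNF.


Step 1: Rewrite a → b as ¬a ∨ b.

(~a) | b


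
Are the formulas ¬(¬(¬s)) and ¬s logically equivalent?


Compare truth tables:
s | φ | ψ
---------
F | T | T
T | F | F
The columns φ and ψ agree on every row.

Yes, they are logically equivalent.


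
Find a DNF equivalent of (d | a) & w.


Step 1: Distribute ∧ over ∨: (d ∨ a) ∧ w = (d ∧ w) ∨ (a ∧ w).

(d & w) | (a & w)


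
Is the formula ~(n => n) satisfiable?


Check all 2 assignments over {n}:
n | φ
-----
False | False
True | False
No assignment makes the formula true.

Unsatisfiable.


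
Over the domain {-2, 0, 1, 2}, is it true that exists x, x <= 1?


Evaluate the predicate on each element: -2:True, 0:True, 1:True, 2:False.
Witness x = -2 satisfies the predicate.

True


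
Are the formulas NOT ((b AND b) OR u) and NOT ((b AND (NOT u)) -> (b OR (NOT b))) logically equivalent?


Compare truth tables:
b | u | φ | ψ
-------------
F | F | T | F
T | F | F | F
F | T | F | F
T | T | F | F
They differ at row 1 (b=F, u=F): φ=T but ψ=F.

No, they are not logically equivalent.


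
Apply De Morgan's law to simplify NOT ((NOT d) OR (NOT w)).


De Morgan: the negation of a disjunction is the conjunction of the negations.
Distribute NOT across OR, flipping it to AND, and negate each literal.

d AND w


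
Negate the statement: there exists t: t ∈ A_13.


¬(for all x: φ) = there exists x: ¬φ, and ¬(there exists x: φ) = for all x: ¬φ.
Apply to the existential statement.

for all t: NOT(t ∈ A_13)


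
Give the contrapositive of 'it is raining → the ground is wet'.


The contrapositive of (P → Q) is (¬Q → ¬P); it is logically equivalent to the original.
Here P = 'it is raining' and Q = 'the ground is wet'.

If not (the ground is wet), then not (it is raining).


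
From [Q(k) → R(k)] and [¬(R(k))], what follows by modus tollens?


Modus tollens: from (P → Q) and ¬Q, infer ¬P.
Q = 'R(k)' is denied; since P → Q, P must also fail.

Not (Q(k)).


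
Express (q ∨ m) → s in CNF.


Step 1: Rewrite as ¬(q ∨ m) ∨ s = (¬q ∧ ¬m) ∨ s.
Step 2: Distribute ∨ over ∧.

((¬q) ∨ s) ∧ ((¬m) ∨ s)


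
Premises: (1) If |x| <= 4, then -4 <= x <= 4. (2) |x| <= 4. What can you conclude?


Modus ponens: from (P → Q) and P, infer Q.
P = '|x| <= 4' is asserted, and P → Q holds, so Q follows.

-4 <= x <= 4.


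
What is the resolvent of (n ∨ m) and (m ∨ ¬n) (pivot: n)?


The clauses contain complementary literals n and ¬n.
Resolution eliminates this pair and disjoins the remaining literals (merging duplicates).

m


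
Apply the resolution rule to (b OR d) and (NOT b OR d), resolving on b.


The clauses contain complementary literals b and NOTb.
Resolution eliminates this pair and disjoins the remaining literals (merging duplicates).

d


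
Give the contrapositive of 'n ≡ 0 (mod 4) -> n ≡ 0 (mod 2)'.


The contrapositive of (P → Q) is (¬Q → ¬P); it is logically equivalent to the original.
Here P = 'n ≡ 0 (mod 4)' and Q = 'n ≡ 0 (mod 2)'.

If not (n ≡ 0 (mod 2)), then not (n ≡ 0 (mod 4)).


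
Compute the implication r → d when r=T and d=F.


Implication is false only when antecedent is true and consequent is false.
Substitute: r=T, d=F.
T → F evaluates to F.

F


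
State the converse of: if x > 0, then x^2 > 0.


The converse of (P → Q) is (Q → P). It is not in general equivalent to the original.
Here P = 'x > 0' and Q = 'x^2 > 0'.

If x^2 > 0, then x > 0.


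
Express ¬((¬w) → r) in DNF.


Step 1: Rewrite implication then negate: ¬(¬(¬w) ∨ r) = (¬w) ∧ ¬r.

(¬w) ∧ (¬r)


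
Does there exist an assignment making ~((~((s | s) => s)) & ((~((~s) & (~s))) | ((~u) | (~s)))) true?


Search for a satisfying assignment over {s, u}.
Try s=False, u=False: the formula evaluates to True.
A satisfying assignment exists.

Satisfiable.


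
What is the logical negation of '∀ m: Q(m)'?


¬(∀ x: φ) = ∃ x: ¬φ, and ¬(∃ x: φ) = ∀ x: ¬φ.
Apply to the universal statement.

∃ m: ¬(Q(m))


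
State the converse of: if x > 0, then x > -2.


The converse of (P → Q) is (Q → P). It is not in general equivalent to the original.
Here P = 'x > 0' and Q = 'x > -2'.

If x > -2, then x > 0.


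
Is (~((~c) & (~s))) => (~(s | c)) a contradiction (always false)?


Truth table over {c, s}:
c | s | φ
---------
False | False | True
True | False | False
False | True | False
True | True | False
Satisfying assignment at row 1: c=False, s=False gives True.

No, it is not a contradiction.


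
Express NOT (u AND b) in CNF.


Step 1: Apply De Morgan: ¬(u ∧ b) = ¬u ∨ ¬b.

(NOT u) OR (NOT b)


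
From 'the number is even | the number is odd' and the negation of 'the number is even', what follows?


Disjunctive syllogism: from (P ∨ Q) and ¬P, infer Q.
One disjunct, 'the number is even', is ruled out; the other must hold.

the number is odd


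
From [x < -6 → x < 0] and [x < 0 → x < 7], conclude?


Hypothetical syllogism: from (P → Q) and (Q → R), infer (P → R).
Chain the two implications through the shared middle term 'x < 0'.

x < -6 → x < 7


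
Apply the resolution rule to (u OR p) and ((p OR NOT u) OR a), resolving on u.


The clauses contain complementary literals u and NOTu.
Resolution eliminates this pair and disjoins the remaining literals (merging duplicates).

(p OR a)


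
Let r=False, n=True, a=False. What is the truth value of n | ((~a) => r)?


Substitute r=False, n=True, a=False:
~a = True
(~a) => r = True => False = False
n | ((~a) => r) = True | False = True

True


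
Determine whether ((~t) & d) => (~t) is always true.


Build the truth table over {d, t}:
d | t | φ
---------
False | False | True
True | False | True
False | True | True
True | True | True
Every row evaluates to true.

Yes, it is a tautology.


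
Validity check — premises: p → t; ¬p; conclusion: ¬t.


This is denying the antecedent (fallacy). There exist truth assignments where the premises are all true but the conclusion is false.

Invalid.


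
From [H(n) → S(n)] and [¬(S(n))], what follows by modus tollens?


Modus tollens: from (P → Q) and ¬Q, infer ¬P.
Q = 'S(n)' is denied; since P → Q, P must also fail.

Not (H(n)).


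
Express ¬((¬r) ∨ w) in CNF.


Step 1: Apply De Morgan: ¬((¬r) ∨ w) = ¬(¬r) ∧ ¬w.
Step 2: Eliminate any double negations (¬¬X = X).

r ∧ (¬w)


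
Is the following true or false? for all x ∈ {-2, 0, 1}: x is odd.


Evaluate the predicate on each element: -2:F, 0:F, 1:T.
Counterexample x = -2 fails the predicate.

F


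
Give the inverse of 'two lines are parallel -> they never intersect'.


The inverse of (P → Q) is (¬P → ¬Q). It is equivalent to the converse, not to the original.
Here P = 'two lines are parallel' and Q = 'they never intersect'.

If not (two lines are parallel), then not (they never intersect).


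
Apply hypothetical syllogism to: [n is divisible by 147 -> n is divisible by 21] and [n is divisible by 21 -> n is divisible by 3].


Hypothetical syllogism: from (P → Q) and (Q → R), infer (P → R).
Chain the two implications through the shared middle term 'n is divisible by 21'.

n is divisible by 147 -> n is divisible by 3


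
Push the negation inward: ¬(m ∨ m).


De Morgan: the negation of a disjunction is the conjunction of the negations.
Distribute ¬ across ∨, flipping it to ∧, and negate each literal.

(¬m) ∧ (¬m)


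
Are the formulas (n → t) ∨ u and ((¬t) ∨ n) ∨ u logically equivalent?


Compare truth tables:
n | t | u | φ | ψ
-----------------
F | F | F | T | T
T | F | F | F | T
F | T | F | T | F
T | T | F | T | T
F | F | T | T | T
T | F | T | T | T
F | T | T | T | T
T | T | T | T | T
They differ at row 2 (n=T, t=F, u=F): φ=F but ψ=T.

No, they are not logically equivalent.


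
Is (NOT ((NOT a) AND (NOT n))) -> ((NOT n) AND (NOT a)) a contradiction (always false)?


Truth table over {a, n}:
a | n | φ
---------
F | F | T
T | F | F
F | T | F
T | T | F
Satisfying assignment at row 1: a=F, n=F gives T.

No, it is not a contradiction.


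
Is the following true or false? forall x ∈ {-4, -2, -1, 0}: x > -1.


Evaluate the predicate on each element: -4:False, -2:False, -1:False, 0:True.
Counterexample x = -4 fails the predicate.

False


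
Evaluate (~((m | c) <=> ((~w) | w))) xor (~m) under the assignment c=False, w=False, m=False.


Substitute c=False, w=False, m=False:
m | c = False | False = False
~w = True
(~w) | w = True | False = True
(m | c) <=> ((~w) | w) = False <=> True = False
~((m | c) <=> ((~w) | w)) = True
~m = True
(~((m | c) <=> ((~w) | w))) xor (~m) = True xor True = False

False


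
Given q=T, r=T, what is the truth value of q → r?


Implication is false only when antecedent is true and consequent is false.
Substitute: q=T, r=T.
T → T evaluates to T.

T


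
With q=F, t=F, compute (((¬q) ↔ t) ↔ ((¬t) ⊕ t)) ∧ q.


Substitute q=F, t=F:
¬q = T
(¬q) ↔ t = T ↔ F = F
¬t = T
(¬t) ⊕ t = T ⊕ F = T
((¬q) ↔ t) ↔ ((¬t) ⊕ t) = F ↔ T = F
(((¬q) ↔ t) ↔ ((¬t) ⊕ t)) ∧ q = F ∧ F = F

F


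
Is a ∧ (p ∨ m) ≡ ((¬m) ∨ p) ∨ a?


Compare truth tables:
a | m | p | φ | ψ
-----------------
F | F | F | F | T
T | F | F | F | T
F | T | F | F | F
T | T | F | T | T
F | F | T | F | T
T | F | T | T | T
F | T | T | F | T
T | T | T | T | T
They differ at row 1 (a=F, m=F, p=F): φ=F but ψ=T.

No, they are not logically equivalent.


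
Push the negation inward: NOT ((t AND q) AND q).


De Morgan: the negation of a conjunction is the disjunction of the negations.
Distribute NOT across AND, flipping it to OR, and negate each literal.

((NOT t) OR (NOT q)) OR (NOT q)


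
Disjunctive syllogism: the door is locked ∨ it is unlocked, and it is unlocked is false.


Disjunctive syllogism: from (P ∨ Q) and ¬P, infer Q.
One disjunct, 'it is unlocked', is ruled out; the other must hold.

the door is locked


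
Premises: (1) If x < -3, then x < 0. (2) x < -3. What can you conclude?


Modus ponens: from (P → Q) and P, infer Q.
P = 'x < -3' is asserted, and P → Q holds, so Q follows.

x < 0.


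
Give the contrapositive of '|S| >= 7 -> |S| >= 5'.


The contrapositive of (P → Q) is (¬Q → ¬P); it is logically equivalent to the original.
Here P = '|S| >= 7' and Q = '|S| >= 5'.

If not (|S| >= 5), then not (|S| >= 7).


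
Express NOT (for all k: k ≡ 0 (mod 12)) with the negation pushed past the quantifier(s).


¬(for all x: φ) = there exists x: ¬φ, and ¬(there exists x: φ) = for all x: ¬φ.
Apply to the universal statement.

there exists k: NOT(k ≡ 0 (mod 12))


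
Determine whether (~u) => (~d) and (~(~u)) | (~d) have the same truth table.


Compare truth tables:
d | u | φ | ψ
-------------
False | False | True | True
True | False | False | False
False | True | True | True
True | True | True | True
The columns φ and ψ agree on every row.

Yes, they are logically equivalent.


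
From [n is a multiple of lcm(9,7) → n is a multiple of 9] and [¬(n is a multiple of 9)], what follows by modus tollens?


Modus tollens: from (P → Q) and ¬Q, infer ¬P.
Q = 'n is a multiple of 9' is denied; since P → Q, P must also fail.

Not (n is a multiple of lcm(9,7)).


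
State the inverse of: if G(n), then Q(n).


The inverse of (P → Q) is (¬P → ¬Q). It is equivalent to the converse, not to the original.
Here P = 'G(n)' and Q = 'Q(n)'.

If not (G(n)), then not (Q(n)).


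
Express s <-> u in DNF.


Step 1: s ↔ u is true exactly when both agree: (s ∧ u) ∨ (¬s ∧ ¬u).

(s AND u) OR ((NOT s) AND (NOT u))


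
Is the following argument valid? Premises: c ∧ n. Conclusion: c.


This matches the form of conjunction elimination: the conclusion follows in every model of the premises.

Valid.


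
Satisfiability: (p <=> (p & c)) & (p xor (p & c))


Check all 4 assignments over {c, p}:
c | p | φ
---------
False | False | False
True | False | False
False | True | False
True | True | False
No assignment makes the formula true.

Unsatisfiable.


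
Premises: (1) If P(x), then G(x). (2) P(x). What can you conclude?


Modus ponens: from (P → Q) and P, infer Q.
P = 'P(x)' is asserted, and P → Q holds, so Q follows.

G(x).


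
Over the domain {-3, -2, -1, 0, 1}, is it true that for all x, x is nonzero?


Evaluate the predicate on each element: -3:T, -2:T, -1:T, 0:F, 1:T.
Counterexample x = 0 fails the predicate.

F


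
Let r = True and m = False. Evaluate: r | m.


Disjunction is false only when both operands are false.
Substitute: r=True, m=False.
True | False evaluates to True.

True


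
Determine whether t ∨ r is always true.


Build the truth table over {r, t}:
r | t | φ
---------
F | F | F
T | F | T
F | T | T
T | T | T
Counterexample at row 1: with r=F, t=F, the formula is F.

No, it is not a tautology.


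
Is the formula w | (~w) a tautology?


Build the truth table over {w}:
w | φ
-----
False | True
True | True
Every row evaluates to true.

Yes, it is a tautology.


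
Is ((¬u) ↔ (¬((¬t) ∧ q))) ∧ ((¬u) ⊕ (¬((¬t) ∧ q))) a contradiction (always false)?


Truth table over {q, t, u}:
q | t | u | φ
-------------
F | F | F | F
T | F | F | F
F | T | F | F
T | T | F | F
F | F | T | F
T | F | T | F
F | T | T | F
T | T | T | F
Every row is false.

Yes, it is a contradiction.


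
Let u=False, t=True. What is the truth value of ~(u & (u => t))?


Substitute u=False, t=True:
u => t = False => True = True
u & (u => t) = False & True = False
~(u & (u => t)) = True

True


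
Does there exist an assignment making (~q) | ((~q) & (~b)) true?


Search for a satisfying assignment over {b, q}.
Try b=False, q=False: the formula evaluates to True.
A satisfying assignment exists.

Satisfiable.
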